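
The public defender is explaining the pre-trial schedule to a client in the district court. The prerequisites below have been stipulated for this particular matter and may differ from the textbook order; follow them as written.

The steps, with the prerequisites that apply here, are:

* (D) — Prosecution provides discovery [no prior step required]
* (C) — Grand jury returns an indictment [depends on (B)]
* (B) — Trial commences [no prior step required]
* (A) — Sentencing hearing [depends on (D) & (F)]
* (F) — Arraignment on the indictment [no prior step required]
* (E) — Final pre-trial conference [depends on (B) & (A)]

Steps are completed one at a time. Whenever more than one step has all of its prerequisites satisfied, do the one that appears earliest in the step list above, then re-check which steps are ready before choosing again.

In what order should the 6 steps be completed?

(D), (B) and (F) have no prerequisites; (D) is listed earlier, so (D) is first.
Now (B) and (F) have their prerequisites met. (B) is listed earlier, so (B) next.
(C) and (F) are both available; (C) is listed earlier → (C).
That leaves (F) as the only ready step → (F).
(A) needed (D) and (F), now all done → (A).
That leaves (E) as the only ready step → (E).

(D), (B), (C), (F), (A), (E)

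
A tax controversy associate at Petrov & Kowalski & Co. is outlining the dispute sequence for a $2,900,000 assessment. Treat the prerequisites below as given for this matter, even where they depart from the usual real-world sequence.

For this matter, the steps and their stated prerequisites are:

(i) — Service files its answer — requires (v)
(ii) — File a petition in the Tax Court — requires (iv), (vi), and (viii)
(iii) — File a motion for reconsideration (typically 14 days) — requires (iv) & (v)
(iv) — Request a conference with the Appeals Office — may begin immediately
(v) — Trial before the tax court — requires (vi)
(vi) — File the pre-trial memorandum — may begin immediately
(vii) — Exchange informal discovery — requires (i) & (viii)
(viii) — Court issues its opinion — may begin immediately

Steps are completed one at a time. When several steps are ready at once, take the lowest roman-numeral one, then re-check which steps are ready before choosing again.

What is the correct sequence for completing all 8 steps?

(iv) (vi) (v) (i) (iii) (viii) (ii) (vii)

(iv), (vi) and (viii) have no prerequisites; (iv) has the earlier label, so (iv) is first.
Now (vi) and (viii) have their prerequisites met. (vi) has the earlier label, so (vi) next.
Ready: (v) and (viii). (v) has the earlier label → (v).
Ready: (i), (iii) and (viii). (i) has the earlier label → (i).
Ready: (iii) and (viii). (iii) has the earlier label → (iii).
That leaves (viii) as the only ready step → (viii).
Ready: (ii) and (vii). (ii) has the earlier label → (ii).
(vii) needed (i) and (viii), now all done → (vii).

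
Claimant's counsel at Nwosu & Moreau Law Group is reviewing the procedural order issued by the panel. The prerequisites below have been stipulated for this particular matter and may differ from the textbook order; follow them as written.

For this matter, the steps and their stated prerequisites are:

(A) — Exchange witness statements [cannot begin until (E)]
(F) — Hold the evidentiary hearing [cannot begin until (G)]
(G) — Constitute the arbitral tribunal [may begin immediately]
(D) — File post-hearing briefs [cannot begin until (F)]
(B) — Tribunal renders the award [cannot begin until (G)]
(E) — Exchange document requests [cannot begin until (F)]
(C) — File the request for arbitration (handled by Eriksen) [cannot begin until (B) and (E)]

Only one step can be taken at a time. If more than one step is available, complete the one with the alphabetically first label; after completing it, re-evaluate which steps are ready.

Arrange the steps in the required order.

(G), (B), (F), (D), (E), (A), (C)

(G) has no prerequisites → (G) first.
Ready: (B) and (F). (B) has the earlier label → (B).
Next only (F) has its prerequisites met → (F).
Now (D) and (E) have their prerequisites met. (D) has the earlier label, so (D) next.
(E) needed (F), now all done → (E).
(A) and (C) are both available; (A) has the earlier label → (A).
Next only (C) has its prerequisites met → (C).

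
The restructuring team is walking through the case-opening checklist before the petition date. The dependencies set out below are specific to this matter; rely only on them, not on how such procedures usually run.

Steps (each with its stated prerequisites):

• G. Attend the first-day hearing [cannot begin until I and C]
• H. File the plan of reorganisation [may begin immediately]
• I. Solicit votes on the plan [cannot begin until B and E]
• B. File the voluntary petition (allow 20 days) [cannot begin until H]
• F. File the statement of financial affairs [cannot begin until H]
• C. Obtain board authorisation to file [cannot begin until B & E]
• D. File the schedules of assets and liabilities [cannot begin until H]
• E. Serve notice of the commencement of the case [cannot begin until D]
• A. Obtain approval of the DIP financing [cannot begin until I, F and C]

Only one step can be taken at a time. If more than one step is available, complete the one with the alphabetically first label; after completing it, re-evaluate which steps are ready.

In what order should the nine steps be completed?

Only H has no prerequisites, so it is first.
Now B, D and F have their prerequisites met. B has the earlier label, so B next.
Ready: D and F. D has the earlier label → D.
E now also ready, so the ready set is {E, F}; E has the earlier label → E.
Now C, F and I have their prerequisites met. C has the earlier label, so C next.
F and I are both available; F has the earlier label → F.
Next only I has its prerequisites met → I.
Now A and G have their prerequisites met. A has the earlier label, so A next.
Next only G has its prerequisites met → G.

H B D E C F I A G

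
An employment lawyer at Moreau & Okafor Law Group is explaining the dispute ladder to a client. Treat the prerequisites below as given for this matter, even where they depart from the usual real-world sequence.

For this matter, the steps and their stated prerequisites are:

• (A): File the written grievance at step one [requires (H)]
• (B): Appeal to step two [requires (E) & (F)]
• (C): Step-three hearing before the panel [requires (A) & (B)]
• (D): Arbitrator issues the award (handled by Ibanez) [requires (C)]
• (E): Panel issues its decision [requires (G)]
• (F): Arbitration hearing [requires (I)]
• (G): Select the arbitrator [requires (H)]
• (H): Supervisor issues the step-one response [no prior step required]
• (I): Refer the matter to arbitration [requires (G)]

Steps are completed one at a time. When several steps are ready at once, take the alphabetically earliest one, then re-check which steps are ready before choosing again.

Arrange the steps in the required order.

(H) (A) (G) (E) (I) (F) (B) (C) (D)

Only (H) has no prerequisites, so it is first.
(A) and (G) are both available; (A) has the earlier label → (A).
That leaves (G) as the only ready step → (G).
(E) and (I) are both available; (E) has the earlier label → (E).
(I) needed (G), now all done → (I).
That leaves (F) as the only ready step → (F).
That leaves (B) as the only ready step → (B).
Next only (C) has its prerequisites met → (C).
That leaves (D) as the only ready step → (D).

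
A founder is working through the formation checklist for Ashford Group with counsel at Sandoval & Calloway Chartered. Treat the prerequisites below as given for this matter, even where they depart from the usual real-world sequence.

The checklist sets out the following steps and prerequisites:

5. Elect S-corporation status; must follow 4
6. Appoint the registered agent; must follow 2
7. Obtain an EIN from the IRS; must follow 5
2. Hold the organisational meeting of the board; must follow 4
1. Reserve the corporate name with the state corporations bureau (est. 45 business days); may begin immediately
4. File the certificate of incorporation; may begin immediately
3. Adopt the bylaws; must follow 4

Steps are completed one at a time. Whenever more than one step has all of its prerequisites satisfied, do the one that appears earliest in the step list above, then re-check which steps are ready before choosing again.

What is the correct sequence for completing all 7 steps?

Nothing is required for 1 and 4. 1 is listed earlier → 1 first.
Next only 4 has its prerequisites met → 4.
Now 5, 2 and 3 have their prerequisites met. 5 is listed earlier, so 5 next.
7, 2 and 3 are all available; 7 is listed earlier → 7.
2 and 3 are both available; 2 is listed earlier → 2.
6 now also ready, so the ready set is {6, 3}; 6 is listed earlier → 6.
3 is the only step now ready → 3.

1, 4, 5, 7, 2, 6, 3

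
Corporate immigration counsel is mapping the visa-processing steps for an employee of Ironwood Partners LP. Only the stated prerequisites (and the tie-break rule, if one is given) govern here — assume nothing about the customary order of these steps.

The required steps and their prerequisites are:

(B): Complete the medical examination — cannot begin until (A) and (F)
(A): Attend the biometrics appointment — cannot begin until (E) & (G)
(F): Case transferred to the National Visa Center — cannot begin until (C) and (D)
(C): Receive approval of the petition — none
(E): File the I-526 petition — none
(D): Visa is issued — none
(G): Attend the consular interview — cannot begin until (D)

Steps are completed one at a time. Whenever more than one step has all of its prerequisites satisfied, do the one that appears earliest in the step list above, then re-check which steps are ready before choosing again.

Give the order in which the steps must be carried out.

(C), (E), (D), (F), (G), (A), (B)

Nothing is required for (C), (E) and (D). (C) is listed earlier → (C) first.
(E) and (D) are both available; (E) is listed earlier → (E).
That leaves (D) as the only ready step → (D).
(F) and (G) are both available; (F) is listed earlier → (F).
(G) is the only step now ready → (G).
That leaves (A) as the only ready step → (A).
That leaves (B) as the only ready step → (B).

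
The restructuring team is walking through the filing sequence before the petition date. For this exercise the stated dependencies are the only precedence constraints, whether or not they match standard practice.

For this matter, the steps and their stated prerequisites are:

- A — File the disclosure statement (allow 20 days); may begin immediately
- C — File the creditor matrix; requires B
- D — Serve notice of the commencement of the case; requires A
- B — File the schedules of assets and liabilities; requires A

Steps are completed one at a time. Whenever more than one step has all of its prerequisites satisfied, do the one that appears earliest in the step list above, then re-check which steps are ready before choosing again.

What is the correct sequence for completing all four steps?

Only A has no prerequisites, so it is first.
Ready: D and B. D is listed earlier → D.
That leaves B as the only ready step → B.
C is the only step now ready → C.

A, D, B, C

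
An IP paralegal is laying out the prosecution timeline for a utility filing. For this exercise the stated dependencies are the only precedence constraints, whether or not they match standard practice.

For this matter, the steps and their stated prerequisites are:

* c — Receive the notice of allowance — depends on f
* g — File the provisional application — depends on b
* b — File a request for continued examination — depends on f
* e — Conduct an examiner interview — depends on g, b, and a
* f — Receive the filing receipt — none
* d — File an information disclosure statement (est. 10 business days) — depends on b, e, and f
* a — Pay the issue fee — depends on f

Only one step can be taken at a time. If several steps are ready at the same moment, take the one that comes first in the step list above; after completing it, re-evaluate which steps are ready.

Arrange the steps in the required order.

f has no prerequisites → f first.
Ready: c, b and a. c is listed earlier → c.
Ready: b and a. b is listed earlier → b.
g now also ready, so the ready set is {g, a}; g is listed earlier → g.
That leaves a as the only ready step → a.
e needed g, b and a, now all done → e.
d needed b, e and f, now all done → d.

f c b g a e d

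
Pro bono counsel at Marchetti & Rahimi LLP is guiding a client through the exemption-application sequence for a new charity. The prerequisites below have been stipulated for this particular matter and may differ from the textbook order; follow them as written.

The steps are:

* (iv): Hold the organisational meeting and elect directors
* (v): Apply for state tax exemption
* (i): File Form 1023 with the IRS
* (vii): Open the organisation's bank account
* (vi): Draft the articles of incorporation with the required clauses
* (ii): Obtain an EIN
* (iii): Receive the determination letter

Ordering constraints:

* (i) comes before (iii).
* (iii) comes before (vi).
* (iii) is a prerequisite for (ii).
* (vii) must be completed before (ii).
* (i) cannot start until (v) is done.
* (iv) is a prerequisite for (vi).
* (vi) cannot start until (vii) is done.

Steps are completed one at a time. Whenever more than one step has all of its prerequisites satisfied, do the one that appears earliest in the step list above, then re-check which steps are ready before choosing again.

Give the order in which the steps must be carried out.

Nothing is required for (iv), (v) and (vii). (iv) is listed earlier → (iv) first.
Now (v) and (vii) have their prerequisites met. (v) is listed earlier, so (v) next.
Ready: (i) and (vii). (i) is listed earlier → (i).
Now (vii) and (iii) have their prerequisites met. (vii) is listed earlier, so (vii) next.
Next only (iii) has its prerequisites met → (iii).
Ready: (vi) and (ii). (vi) is listed earlier → (vi).
Next only (ii) has its prerequisites met → (ii).

(iv), (v), (i), (vii), (iii), (vi), (ii)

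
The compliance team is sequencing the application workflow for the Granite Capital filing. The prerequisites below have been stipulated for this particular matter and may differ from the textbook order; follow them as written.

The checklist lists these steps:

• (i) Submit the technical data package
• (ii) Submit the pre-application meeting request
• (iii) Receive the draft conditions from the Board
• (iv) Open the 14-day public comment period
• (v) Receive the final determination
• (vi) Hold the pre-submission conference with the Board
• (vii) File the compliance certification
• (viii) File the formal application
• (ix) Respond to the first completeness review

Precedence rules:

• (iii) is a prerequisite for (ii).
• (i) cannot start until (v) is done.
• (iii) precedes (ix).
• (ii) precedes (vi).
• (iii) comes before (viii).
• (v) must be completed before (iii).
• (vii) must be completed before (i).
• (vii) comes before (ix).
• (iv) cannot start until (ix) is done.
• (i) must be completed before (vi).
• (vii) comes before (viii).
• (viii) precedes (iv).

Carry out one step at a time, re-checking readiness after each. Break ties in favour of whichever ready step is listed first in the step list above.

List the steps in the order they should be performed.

(v) and (vii) have no prerequisites; (v) is listed earlier, so (v) is first.
(iii) and (vii) are both available; (iii) is listed earlier → (iii).
(ii) now also ready, so the ready set is {(ii), (vii)}; (ii) is listed earlier → (ii).
That leaves (vii) as the only ready step → (vii).
Now (i), (viii) and (ix) have their prerequisites met. (i) is listed earlier, so (i) next.
(vi) now also ready, so the ready set is {(vi), (viii), (ix)}; (vi) is listed earlier → (vi).
Now (viii) and (ix) have their prerequisites met. (viii) is listed earlier, so (viii) next.
(ix) is the only step now ready → (ix).
That leaves (iv) as the only ready step → (iv).

(v), (iii), (ii), (vii), (i), (vi), (viii), (ix), (iv)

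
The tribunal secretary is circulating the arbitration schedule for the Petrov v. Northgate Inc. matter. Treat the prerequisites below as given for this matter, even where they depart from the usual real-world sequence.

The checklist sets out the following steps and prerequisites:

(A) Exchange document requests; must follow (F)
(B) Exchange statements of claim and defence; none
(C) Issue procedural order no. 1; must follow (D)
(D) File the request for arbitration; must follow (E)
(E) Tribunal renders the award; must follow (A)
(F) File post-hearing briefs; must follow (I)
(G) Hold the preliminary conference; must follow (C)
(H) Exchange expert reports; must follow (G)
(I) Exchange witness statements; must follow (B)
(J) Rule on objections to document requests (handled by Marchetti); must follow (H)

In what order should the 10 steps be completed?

(B), (I), (F), (A), (E), (D), (C), (G), (H), (J)

(B) is the only step with nothing outstanding, so it goes first.
(I) needed (B), now all done → (I).
(F) is the only step now ready → (F).
That leaves (A) as the only ready step → (A).
That leaves (E) as the only ready step → (E).
(D) needed (E), now all done → (D).
(C) needed (D), now all done → (C).
(G) is the only step now ready → (G).
(H) needed (G), now all done → (H).
That leaves (J) as the only ready step → (J).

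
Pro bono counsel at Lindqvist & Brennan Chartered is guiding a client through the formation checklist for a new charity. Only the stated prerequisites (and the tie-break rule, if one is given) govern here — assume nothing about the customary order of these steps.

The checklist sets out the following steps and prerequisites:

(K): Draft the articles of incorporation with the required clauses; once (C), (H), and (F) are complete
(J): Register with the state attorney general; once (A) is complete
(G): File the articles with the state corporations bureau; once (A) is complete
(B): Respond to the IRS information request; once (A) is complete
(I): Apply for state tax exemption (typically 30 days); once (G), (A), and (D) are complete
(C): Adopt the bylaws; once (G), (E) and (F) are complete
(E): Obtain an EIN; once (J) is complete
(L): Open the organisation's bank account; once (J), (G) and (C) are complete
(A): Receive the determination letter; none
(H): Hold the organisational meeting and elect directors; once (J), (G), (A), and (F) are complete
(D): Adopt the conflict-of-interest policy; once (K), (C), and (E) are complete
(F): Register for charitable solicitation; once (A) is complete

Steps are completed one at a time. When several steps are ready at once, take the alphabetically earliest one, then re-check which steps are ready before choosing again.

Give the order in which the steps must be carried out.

(A) has no prerequisites → (A) first.
Ready: (B), (F), (G) and (J). (B) has the earlier label → (B).
Now (F), (G) and (J) have their prerequisites met. (F) has the earlier label, so (F) next.
Now (G) and (J) have their prerequisites met. (G) has the earlier label, so (G) next.
(J) needed (A), now all done → (J).
(E) and (H) are both available; (E) has the earlier label → (E).
(C) now also ready, so the ready set is {(C), (H)}; (C) has the earlier label → (C).
Ready: (H) and (L). (H) has the earlier label → (H).
Now (K) and (L) have their prerequisites met. (K) has the earlier label, so (K) next.
(D) now also ready, so the ready set is {(D), (L)}; (D) has the earlier label → (D).
(I) now also ready, so the ready set is {(I), (L)}; (I) has the earlier label → (I).
(L) is the only step now ready → (L).

(A) → (B) → (F) → (G) → (J) → (E) → (C) → (H) → (K) → (D) → (I) → (L)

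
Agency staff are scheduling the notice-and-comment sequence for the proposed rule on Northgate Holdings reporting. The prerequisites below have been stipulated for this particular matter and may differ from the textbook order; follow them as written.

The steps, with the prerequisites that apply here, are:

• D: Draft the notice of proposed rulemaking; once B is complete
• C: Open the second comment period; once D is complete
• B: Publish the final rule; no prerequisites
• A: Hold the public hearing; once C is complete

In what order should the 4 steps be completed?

B → D → C → A

Only B has no prerequisites, so it is first.
D is the only step now ready → D.
C needed D, now all done → C.
That leaves A as the only ready step → A.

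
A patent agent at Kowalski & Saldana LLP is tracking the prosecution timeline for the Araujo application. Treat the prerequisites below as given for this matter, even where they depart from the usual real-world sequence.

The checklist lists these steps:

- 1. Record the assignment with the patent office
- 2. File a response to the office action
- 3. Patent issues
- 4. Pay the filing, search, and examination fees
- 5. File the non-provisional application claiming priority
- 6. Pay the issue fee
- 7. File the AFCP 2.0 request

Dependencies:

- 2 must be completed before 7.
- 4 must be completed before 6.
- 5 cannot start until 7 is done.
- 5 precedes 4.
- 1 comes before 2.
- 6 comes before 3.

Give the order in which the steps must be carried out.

1, 2, 7, 5, 4, 6, 3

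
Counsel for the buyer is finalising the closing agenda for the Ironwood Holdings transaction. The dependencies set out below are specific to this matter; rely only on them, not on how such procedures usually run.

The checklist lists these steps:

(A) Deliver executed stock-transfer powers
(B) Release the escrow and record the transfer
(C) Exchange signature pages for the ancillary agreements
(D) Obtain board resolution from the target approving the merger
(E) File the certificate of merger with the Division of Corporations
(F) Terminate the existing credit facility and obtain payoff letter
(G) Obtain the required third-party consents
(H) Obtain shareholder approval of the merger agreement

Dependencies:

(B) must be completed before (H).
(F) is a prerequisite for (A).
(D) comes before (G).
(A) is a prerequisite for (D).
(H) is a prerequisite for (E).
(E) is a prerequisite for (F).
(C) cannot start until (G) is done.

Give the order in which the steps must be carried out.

(B), (H), (E), (F), (A), (D), (G), (C)

Only (B) has no prerequisites, so it is first.
(H) is the only step now ready → (H).
(E) is the only step now ready → (E).
Next only (F) has its prerequisites met → (F).
(A) needed (F), now all done → (A).
(D) needed (A), now all done → (D).
Next only (G) has its prerequisites met → (G).
That leaves (C) as the only ready step → (C).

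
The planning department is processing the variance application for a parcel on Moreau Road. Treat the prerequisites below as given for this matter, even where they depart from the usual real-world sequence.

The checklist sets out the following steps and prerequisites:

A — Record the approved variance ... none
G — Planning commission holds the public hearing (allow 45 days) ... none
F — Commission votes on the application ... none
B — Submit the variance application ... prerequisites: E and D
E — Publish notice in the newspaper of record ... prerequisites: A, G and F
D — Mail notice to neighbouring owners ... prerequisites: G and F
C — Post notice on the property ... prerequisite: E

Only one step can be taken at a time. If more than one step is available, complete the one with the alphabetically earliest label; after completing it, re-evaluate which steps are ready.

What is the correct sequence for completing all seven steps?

Nothing is required for A, F and G. A has the earlier label → A first.
Now F and G have their prerequisites met. F has the earlier label, so F next.
That leaves G as the only ready step → G.
D and E are both available; D has the earlier label → D.
E is the only step now ready → E.
Ready: B and C. B has the earlier label → B.
That leaves C as the only ready step → C.

A, F, G, D, E, B, C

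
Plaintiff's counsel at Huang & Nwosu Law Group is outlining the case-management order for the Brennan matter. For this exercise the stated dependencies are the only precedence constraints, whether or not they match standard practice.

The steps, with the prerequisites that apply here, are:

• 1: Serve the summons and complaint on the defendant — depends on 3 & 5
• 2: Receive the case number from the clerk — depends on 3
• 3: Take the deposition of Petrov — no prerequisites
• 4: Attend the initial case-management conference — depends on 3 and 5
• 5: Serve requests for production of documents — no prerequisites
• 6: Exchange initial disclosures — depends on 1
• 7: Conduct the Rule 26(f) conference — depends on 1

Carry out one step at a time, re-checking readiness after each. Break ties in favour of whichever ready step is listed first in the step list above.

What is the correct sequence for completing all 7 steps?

3, 2, 5, 1, 4, 6, 7

3 and 5 have no prerequisites; 3 is listed earlier, so 3 is first.
2 now also ready, so the ready set is {2, 5}; 2 is listed earlier → 2.
That leaves 5 as the only ready step → 5.
Ready: 1 and 4. 1 is listed earlier → 1.
Ready: 4, 6 and 7. 4 is listed earlier → 4.
6 and 7 are both available; 6 is listed earlier → 6.
That leaves 7 as the only ready step → 7.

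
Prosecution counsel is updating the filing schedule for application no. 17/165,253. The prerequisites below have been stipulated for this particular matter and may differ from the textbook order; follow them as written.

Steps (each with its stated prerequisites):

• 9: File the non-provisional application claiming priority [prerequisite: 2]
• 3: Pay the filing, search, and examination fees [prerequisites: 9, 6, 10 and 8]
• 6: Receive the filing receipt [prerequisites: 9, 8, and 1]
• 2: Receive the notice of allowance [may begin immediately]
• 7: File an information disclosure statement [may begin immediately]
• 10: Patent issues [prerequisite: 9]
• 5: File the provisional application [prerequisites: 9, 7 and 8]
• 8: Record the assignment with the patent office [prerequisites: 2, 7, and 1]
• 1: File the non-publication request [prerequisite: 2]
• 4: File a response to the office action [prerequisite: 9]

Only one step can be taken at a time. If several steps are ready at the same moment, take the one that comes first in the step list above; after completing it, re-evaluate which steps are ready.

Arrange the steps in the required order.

2, 9, 7, 10, 1, 8, 6, 3, 5, 4

Nothing is required for 2 and 7. 2 is listed earlier → 2 first.
Ready: 9, 7 and 1. 9 is listed earlier → 9.
Now 7, 10, 1 and 4 have their prerequisites met. 7 is listed earlier, so 7 next.
Now 10, 1 and 4 have their prerequisites met. 10 is listed earlier, so 10 next.
1 and 4 are both available; 1 is listed earlier → 1.
8 now also ready, so the ready set is {8, 4}; 8 is listed earlier → 8.
6 and 5 now also ready, so the ready set is {6, 5, 4}; 6 is listed earlier → 6.
3 now also ready, so the ready set is {3, 5, 4}; 3 is listed earlier → 3.
Ready: 5 and 4. 5 is listed earlier → 5.
Next only 4 has its prerequisites met → 4.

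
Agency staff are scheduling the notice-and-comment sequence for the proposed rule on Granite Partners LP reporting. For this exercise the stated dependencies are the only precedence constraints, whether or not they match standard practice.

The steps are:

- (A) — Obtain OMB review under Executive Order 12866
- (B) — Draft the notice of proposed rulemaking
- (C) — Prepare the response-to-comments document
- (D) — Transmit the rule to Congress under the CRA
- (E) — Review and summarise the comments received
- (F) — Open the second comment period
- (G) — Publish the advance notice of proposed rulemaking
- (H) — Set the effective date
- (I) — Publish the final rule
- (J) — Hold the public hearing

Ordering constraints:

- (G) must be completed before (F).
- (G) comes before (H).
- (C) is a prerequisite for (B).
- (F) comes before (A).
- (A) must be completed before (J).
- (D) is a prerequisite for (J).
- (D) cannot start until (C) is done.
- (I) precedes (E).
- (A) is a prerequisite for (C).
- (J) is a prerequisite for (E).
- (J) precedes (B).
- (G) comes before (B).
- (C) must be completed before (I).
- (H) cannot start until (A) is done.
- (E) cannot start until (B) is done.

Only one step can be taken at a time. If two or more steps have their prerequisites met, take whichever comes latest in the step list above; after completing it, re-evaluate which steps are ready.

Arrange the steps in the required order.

(G) is the only step with nothing outstanding, so it goes first.
(F) needed (G), now all done → (F).
That leaves (A) as the only ready step → (A).
Ready: (H) and (C). (H) is listed later → (H).
(C) needed (A), now all done → (C).
Now (I) and (D) have their prerequisites met. (I) is listed later, so (I) next.
Next only (D) has its prerequisites met → (D).
(J) is the only step now ready → (J).
(B) needed (J), (G) and (C), now all done → (B).
(E) needed (J), (I) and (B), now all done → (E).

(G), (F), (A), (H), (C), (I), (D), (J), (B), (E)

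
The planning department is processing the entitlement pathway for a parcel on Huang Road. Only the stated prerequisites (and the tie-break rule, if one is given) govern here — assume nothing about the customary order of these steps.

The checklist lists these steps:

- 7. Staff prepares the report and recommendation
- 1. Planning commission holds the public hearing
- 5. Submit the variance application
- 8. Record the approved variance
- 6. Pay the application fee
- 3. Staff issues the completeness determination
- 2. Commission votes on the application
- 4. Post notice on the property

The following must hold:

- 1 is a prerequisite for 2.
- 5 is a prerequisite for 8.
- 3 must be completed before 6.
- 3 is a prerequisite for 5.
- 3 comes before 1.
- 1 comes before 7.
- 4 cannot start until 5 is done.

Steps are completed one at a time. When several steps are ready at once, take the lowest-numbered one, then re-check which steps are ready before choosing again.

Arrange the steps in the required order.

3 is the only step with nothing outstanding, so it goes first.
Now 1, 5 and 6 have their prerequisites met. 1 has the earlier label, so 1 next.
2 and 7 now also ready, so the ready set is {2, 5, 6, 7}; 2 has the earlier label → 2.
5, 6 and 7 are all available; 5 has the earlier label → 5.
Ready: 4, 6, 7 and 8. 4 has the earlier label → 4.
Now 6, 7 and 8 have their prerequisites met. 6 has the earlier label, so 6 next.
Now 7 and 8 have their prerequisites met. 7 has the earlier label, so 7 next.
8 needed 5, now all done → 8.

3, 1, 2, 5, 4, 6, 7, 8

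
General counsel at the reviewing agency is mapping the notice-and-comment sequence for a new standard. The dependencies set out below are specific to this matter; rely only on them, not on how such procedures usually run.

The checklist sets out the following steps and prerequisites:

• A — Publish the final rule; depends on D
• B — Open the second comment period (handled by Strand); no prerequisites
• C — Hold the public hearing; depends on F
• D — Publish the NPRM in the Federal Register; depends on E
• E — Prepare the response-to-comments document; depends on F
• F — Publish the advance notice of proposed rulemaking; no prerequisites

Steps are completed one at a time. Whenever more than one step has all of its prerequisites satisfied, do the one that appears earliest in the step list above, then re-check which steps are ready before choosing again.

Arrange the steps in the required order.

Nothing is required for B and F. B is listed earlier → B first.
F is the only step now ready → F.
Ready: C and E. C is listed earlier → C.
Next only E has its prerequisites met → E.
D needed E, now all done → D.
Next only A has its prerequisites met → A.

B → F → C → E → D → A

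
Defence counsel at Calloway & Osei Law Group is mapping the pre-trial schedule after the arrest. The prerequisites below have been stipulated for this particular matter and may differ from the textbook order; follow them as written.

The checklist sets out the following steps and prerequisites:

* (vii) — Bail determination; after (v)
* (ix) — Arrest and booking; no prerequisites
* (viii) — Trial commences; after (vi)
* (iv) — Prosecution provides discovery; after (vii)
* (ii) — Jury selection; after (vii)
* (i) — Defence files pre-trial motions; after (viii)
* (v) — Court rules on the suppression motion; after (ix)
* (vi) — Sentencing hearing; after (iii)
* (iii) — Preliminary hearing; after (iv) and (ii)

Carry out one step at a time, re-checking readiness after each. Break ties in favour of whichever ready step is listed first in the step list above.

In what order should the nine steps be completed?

Only (ix) has no prerequisites, so it is first.
(v) needed (ix), now all done → (v).
That leaves (vii) as the only ready step → (vii).
(iv) and (ii) are both available; (iv) is listed earlier → (iv).
(ii) is the only step now ready → (ii).
Next only (iii) has its prerequisites met → (iii).
(vi) needed (iii), now all done → (vi).
(viii) is the only step now ready → (viii).
(i) needed (viii), now all done → (i).

(ix) → (v) → (vii) → (iv) → (ii) → (iii) → (vi) → (viii) → (i)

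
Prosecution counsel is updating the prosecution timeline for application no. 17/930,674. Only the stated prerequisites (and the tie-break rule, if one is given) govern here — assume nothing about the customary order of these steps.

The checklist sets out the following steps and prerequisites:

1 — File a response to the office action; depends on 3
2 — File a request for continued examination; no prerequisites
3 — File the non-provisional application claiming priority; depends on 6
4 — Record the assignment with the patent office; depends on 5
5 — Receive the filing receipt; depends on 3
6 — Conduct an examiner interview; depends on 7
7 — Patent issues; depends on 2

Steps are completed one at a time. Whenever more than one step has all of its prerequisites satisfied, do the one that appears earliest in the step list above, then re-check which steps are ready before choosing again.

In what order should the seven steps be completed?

Only 2 has no prerequisites, so it is first.
7 needed 2, now all done → 7.
That leaves 6 as the only ready step → 6.
Next only 3 has its prerequisites met → 3.
Ready: 1 and 5. 1 is listed earlier → 1.
That leaves 5 as the only ready step → 5.
Next only 4 has its prerequisites met → 4.

2, 7, 6, 3, 1, 5, 4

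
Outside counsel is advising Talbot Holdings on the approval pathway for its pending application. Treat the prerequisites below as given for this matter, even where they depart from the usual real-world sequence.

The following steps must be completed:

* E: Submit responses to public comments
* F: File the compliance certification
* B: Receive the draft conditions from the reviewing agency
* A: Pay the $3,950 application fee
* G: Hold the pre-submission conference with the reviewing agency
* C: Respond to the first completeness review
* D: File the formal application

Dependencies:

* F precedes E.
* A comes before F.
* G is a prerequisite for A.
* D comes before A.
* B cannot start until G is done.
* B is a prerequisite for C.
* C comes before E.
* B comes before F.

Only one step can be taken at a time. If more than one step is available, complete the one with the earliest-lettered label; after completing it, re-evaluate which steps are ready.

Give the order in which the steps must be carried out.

D and G have no prerequisites; D has the earlier label, so D is first.
G is the only step now ready → G.
Now A and B have their prerequisites met. A has the earlier label, so A next.
B is the only step now ready → B.
Now C and F have their prerequisites met. C has the earlier label, so C next.
F needed A and B, now all done → F.
E needed C and F, now all done → E.

D G A B C F E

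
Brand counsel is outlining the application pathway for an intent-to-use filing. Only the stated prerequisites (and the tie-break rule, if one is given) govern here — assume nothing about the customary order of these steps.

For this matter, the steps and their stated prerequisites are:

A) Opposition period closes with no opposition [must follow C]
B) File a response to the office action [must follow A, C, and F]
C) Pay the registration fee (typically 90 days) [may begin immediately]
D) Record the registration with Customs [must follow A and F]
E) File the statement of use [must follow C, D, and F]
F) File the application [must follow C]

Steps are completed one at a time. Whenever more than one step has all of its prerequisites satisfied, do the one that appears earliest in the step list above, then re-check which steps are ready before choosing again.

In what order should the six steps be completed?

C → A → F → B → D → E

C is the only step with nothing outstanding, so it goes first.
Now A and F have their prerequisites met. A is listed earlier, so A next.
That leaves F as the only ready step → F.
B and D are both available; B is listed earlier → B.
D needed A and F, now all done → D.
That leaves E as the only ready step → E.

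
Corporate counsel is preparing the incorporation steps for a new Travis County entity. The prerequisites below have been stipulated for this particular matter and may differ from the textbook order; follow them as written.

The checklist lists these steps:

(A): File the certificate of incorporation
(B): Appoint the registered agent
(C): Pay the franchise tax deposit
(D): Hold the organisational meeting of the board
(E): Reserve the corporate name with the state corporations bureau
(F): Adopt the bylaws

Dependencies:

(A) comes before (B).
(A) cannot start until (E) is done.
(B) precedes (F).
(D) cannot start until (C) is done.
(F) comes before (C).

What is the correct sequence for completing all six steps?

(E) has no prerequisites → (E) first.
(A) needed (E), now all done → (A).
(B) is the only step now ready → (B).
Next only (F) has its prerequisites met → (F).
(C) needed (F), now all done → (C).
(D) needed (C), now all done → (D).

(E), (A), (B), (F), (C), (D)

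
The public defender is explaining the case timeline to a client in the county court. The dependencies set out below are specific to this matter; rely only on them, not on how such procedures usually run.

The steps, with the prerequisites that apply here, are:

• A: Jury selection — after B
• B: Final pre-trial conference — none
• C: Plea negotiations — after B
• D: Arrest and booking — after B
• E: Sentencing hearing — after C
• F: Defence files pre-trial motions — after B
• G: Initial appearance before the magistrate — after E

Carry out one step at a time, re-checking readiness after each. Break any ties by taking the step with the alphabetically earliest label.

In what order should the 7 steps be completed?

B → A → C → D → E → F → G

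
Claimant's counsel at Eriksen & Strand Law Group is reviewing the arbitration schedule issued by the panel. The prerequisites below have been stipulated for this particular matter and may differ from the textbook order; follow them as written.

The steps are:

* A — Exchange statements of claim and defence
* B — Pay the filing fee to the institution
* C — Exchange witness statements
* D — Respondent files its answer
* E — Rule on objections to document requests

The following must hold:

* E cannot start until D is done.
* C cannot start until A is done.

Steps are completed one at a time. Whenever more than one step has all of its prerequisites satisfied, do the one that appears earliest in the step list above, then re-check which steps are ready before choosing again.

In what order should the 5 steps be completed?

Nothing is required for A, B and D. A is listed earlier → A first.
Ready: B, C and D. B is listed earlier → B.
Now C and D have their prerequisites met. C is listed earlier, so C next.
D is the only step now ready → D.
E needed D, now all done → E.

A, B, C, D, E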